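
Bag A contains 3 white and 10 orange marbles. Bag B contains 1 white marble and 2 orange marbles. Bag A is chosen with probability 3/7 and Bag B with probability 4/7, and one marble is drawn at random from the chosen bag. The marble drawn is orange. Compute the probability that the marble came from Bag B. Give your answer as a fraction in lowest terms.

52/97

P(orange | Bag A) = 10/13; P(orange | Bag B) = 2/3.
P(orange) = 3/7·10/13 + 4/7·2/3 = 194/273.
By Bayes' rule, P(Bag B | orange) = 8/21 / 194/273 = 52/97 ≈ 0.5361.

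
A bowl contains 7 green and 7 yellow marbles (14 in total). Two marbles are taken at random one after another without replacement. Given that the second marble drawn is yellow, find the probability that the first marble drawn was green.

7/13

P(first=green and the second marble drawn is yellow) = (7/14)·(7/13) = 7/26.
P(the second marble drawn is yellow) = Σ over first color = 7/26 + 3/13 = 1/2.
By Bayes, P(first=green | the second marble drawn is yellow) = 7/26 / 1/2 = 7/13 ≈ 0.5385.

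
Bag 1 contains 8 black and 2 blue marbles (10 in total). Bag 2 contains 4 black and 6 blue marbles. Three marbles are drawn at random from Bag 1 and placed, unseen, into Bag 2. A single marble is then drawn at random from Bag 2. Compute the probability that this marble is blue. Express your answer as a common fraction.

33/65

Condition on how many of the transferred marbles are blue (from Bag 1: 2 blue of 10; then Bag 2 has 13 total).
  0 blue: C(2,0)C(8,3)/C(10,3) = 7/15; then P = 6/13
  1 blue: C(2,1)C(8,2)/C(10,3) = 7/15; then P = 7/13
  2 blue: C(2,2)C(8,1)/C(10,3) = 1/15; then P = 8/13
P(blue from Bag 2) = 33/65 ≈ 0.5077.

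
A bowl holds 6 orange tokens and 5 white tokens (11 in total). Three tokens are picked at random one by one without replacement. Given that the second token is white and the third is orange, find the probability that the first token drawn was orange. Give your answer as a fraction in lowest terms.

P(first=orange and the second token is white and the third is orange) = (6/11)·(5/10)·(5/9) = 5/33.
P(E) = Σ over first color = 5/33 + 4/33 = 3/11.
By Bayes, P(first=orange | E) = 5/33 / 3/11 = 5/9 ≈ 0.5556.

5/9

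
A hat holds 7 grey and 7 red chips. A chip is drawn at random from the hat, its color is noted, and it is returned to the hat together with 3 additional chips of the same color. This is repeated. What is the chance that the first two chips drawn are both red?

After a red draw the hat holds 10 red out of 17.
P = (7/14)·(10/17) = 5/17 ≈ 0.2941.

5/17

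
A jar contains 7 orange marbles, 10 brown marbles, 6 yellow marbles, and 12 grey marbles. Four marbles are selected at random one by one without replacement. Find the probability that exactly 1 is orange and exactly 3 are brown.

Unordered draws without replacement: count favorable combinations over C(35,4).
Favorable = C(7,1) · C(10,3) · C(6,0) · C(12,0) = 840; total = C(35,4) = 52360.
P = 840/52360 = 3/187 ≈ 0.0160.

3/187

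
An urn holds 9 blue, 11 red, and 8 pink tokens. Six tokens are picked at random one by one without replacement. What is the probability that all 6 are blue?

1/4485

Unordered draws without replacement: count favorable combinations over C(28,6).
Favorable = C(9,6) · C(11,0) · C(8,0) = 84; total = C(28,6) = 376740.
P = 84/376740 = 1/4485 ≈ 0.0002.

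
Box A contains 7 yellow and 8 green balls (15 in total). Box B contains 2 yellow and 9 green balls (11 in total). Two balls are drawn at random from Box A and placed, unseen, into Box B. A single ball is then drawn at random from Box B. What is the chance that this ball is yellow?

Condition on how many of the transferred balls are yellow (from Box A: 7 yellow of 15; then Box B has 13 total).
  0 yellow: C(7,0)C(8,2)/C(15,2) = 4/15; then P = 2/13
  1 yellow: C(7,1)C(8,1)/C(15,2) = 8/15; then P = 3/13
  2 yellow: C(7,2)C(8,0)/C(15,2) = 1/5; then P = 4/13
P(yellow from Box B) = 44/195 ≈ 0.2256.

44/195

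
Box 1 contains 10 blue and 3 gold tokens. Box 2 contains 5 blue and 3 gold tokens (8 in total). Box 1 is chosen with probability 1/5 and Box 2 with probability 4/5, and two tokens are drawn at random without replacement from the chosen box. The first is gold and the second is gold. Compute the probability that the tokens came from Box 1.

7/85

P(E | Box 1) = 1/26; P(E | Box 2) = 3/28.
P(E) = 1/5·1/26 + 4/5·3/28 = 17/182.
By Bayes' rule, P(Box 1 | E) = 1/130 / 17/182 = 7/85 ≈ 0.0824.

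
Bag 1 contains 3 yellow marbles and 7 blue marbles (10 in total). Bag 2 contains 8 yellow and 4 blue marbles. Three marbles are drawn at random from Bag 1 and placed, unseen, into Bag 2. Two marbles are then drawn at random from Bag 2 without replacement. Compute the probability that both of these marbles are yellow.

Condition on how many of the transferred marbles are yellow (from Bag 1: 3 yellow of 10; then Bag 2 has 15 total).
  0 yellow: C(3,0)C(7,3)/C(10,3) = 7/24; then P = C(8,2)/C(15,2) = 4/15
  1 yellow: C(3,1)C(7,2)/C(10,3) = 21/40; then P = C(9,2)/C(15,2) = 12/35
  2 yellow: C(3,2)C(7,1)/C(10,3) = 7/40; then P = C(10,2)/C(15,2) = 3/7
  3 yellow: C(3,3)C(7,0)/C(10,3) = 1/120; then P = C(11,2)/C(15,2) = 11/21
P(both yellow) = 59/175 ≈ 0.3371.

59/175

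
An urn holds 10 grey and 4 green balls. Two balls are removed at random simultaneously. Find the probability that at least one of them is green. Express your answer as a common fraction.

46/91

Use the complement: P(at least one green) = 1 − P(no green).
P(none) = C(10,2)/C(14,2) = 45/91.
So P = 1 − 45/91 = 46/91 ≈ 0.5055.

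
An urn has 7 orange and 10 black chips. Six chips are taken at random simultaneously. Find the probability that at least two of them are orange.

Sum the hypergeometric tail for j = 2,…,6 orange chips.
Favorable = C(7,2)·C(10,4) + C(7,3)·C(10,3) + C(7,4)·C(10,2) + C(7,5)·C(10,1) + C(7,6)·C(10,0) = 10402; total = C(17,6) = 12376.
P = 10402/12376 = 743/884 ≈ 0.8405.

743/884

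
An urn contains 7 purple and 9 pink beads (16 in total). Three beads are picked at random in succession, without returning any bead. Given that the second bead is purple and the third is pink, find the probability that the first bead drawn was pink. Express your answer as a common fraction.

P(first=pink and the second bead is purple and the third is pink) = (9/16)·(7/15)·(8/14) = 3/20.
P(E) = Σ over first color = 9/80 + 3/20 = 21/80.
By Bayes, P(first=pink | E) = 3/20 / 21/80 = 4/7 ≈ 0.5714.

4/7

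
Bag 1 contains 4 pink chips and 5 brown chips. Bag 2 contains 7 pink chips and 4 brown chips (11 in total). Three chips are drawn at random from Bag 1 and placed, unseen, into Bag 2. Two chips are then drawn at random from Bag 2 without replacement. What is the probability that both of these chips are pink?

Condition on how many of the transferred chips are pink (from Bag 1: 4 pink of 9; then Bag 2 has 14 total).
  0 pink: C(4,0)C(5,3)/C(9,3) = 5/42; then P = C(7,2)/C(14,2) = 3/13
  1 pink: C(4,1)C(5,2)/C(9,3) = 10/21; then P = C(8,2)/C(14,2) = 4/13
  2 pink: C(4,2)C(5,1)/C(9,3) = 5/14; then P = C(9,2)/C(14,2) = 36/91
  3 pink: C(4,3)C(5,0)/C(9,3) = 1/21; then P = C(10,2)/C(14,2) = 45/91
P(both pink) = 185/546 ≈ 0.3388.

185/546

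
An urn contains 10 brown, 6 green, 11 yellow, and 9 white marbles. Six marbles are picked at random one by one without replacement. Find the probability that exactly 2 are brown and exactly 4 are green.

Unordered draws without replacement: count favorable combinations over C(36,6).
Favorable = C(10,2) · C(6,4) · C(11,0) · C(9,0) = 675; total = C(36,6) = 1947792.
P = 675/1947792 = 225/649264 ≈ 0.0003.

225/649264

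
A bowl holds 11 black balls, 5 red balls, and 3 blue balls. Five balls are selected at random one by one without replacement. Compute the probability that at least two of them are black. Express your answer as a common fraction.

Sum the hypergeometric tail for j = 2,…,5 black balls.
Favorable = C(11,2)·C(8,3) + C(11,3)·C(8,2) + C(11,4)·C(8,1) + C(11,5)·C(8,0) = 10802; total = C(19,5) = 11628.
P = 10802/11628 = 5401/5814 ≈ 0.9290.

5401/5814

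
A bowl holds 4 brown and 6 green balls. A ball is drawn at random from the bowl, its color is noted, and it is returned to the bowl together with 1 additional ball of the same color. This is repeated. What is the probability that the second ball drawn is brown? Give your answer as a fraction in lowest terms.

2/5

Condition on the first draw. If first is brown (prob 4/10), second-brown has prob (5)/(11); if not (prob 6/10), it has prob 4/(11).
P = (4/10)·(5/11) + (6/10)·(4/11) = 2/5 ≈ 0.4000.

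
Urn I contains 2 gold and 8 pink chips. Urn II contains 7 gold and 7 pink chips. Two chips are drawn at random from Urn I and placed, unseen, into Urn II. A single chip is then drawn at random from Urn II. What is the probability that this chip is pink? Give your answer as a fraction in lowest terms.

43/80

Condition on how many of the transferred chips are pink (from Urn I: 8 pink of 10; then Urn II has 16 total).
  0 pink: C(8,0)C(2,2)/C(10,2) = 1/45; then P = 7/16
  1 pink: C(8,1)C(2,1)/C(10,2) = 16/45; then P = 8/16
  2 pink: C(8,2)C(2,0)/C(10,2) = 28/45; then P = 9/16
P(pink from Urn II) = 43/80 ≈ 0.5375.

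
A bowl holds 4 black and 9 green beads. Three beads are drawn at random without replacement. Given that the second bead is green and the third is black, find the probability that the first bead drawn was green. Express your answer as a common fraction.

8/11

P(first=green and the second bead is green and the third is black) = (9/13)·(8/12)·(4/11) = 24/143.
P(E) = Σ over first color = 9/143 + 24/143 = 3/13.
By Bayes, P(first=green | E) = 24/143 / 3/13 = 8/11 ≈ 0.7273.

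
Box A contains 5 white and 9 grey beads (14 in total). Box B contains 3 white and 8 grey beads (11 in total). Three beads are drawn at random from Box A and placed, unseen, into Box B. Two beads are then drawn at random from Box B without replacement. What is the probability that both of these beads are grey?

Condition on how many of the transferred beads are grey (from Box A: 9 grey of 14; then Box B has 14 total).
  0 grey: C(9,0)C(5,3)/C(14,3) = 5/182; then P = C(8,2)/C(14,2) = 4/13
  1 grey: C(9,1)C(5,2)/C(14,3) = 45/182; then P = C(9,2)/C(14,2) = 36/91
  2 grey: C(9,2)C(5,1)/C(14,3) = 45/91; then P = C(10,2)/C(14,2) = 45/91
  3 grey: C(9,3)C(5,0)/C(14,3) = 3/13; then P = C(11,2)/C(14,2) = 55/91
P(both grey) = 580/1183 ≈ 0.4903.

580/1183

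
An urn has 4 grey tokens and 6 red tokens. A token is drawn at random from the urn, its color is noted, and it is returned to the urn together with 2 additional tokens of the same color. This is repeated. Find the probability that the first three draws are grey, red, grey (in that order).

3/35

Track the composition after each reinforcement of +2.
P = (4/10) · (6/12) · (6/14) = 3/35 ≈ 0.0857.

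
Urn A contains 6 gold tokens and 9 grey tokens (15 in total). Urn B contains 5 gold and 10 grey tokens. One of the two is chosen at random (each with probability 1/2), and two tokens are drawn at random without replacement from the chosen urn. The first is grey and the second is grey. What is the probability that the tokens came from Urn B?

P(E | Urn A) = 12/35; P(E | Urn B) = 3/7.
P(E) = 1/2·12/35 + 1/2·3/7 = 27/70.
By Bayes' rule, P(Urn B | E) = 3/14 / 27/70 = 5/9 ≈ 0.5556.

5/9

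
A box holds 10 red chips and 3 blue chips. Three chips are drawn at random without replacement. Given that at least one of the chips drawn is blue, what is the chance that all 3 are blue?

1/166

P(all 3 blue) = C(3,3)/C(13,3) = 1/286; P(at least one blue) = 1 − C(10,3)/C(13,3) = 83/143.
Since 'all 3 blue' ⊆ 'at least one blue', P(all 3 | at least one) = 1/286 / 83/143 = 1/166 ≈ 0.0060.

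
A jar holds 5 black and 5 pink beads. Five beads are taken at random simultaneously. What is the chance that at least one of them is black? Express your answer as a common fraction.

251/252

Use the complement: P(at least one black) = 1 − P(no black).
P(none) = C(5,5)/C(10,5) = 1/252.
So P = 1 − 1/252 = 251/252 ≈ 0.9960.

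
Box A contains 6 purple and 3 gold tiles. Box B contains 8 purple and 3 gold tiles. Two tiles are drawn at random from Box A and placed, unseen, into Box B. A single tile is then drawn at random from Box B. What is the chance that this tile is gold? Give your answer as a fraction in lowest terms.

Condition on how many of the transferred tiles are gold (from Box A: 3 gold of 9; then Box B has 13 total).
  0 gold: C(3,0)C(6,2)/C(9,2) = 5/12; then P = 3/13
  1 gold: C(3,1)C(6,1)/C(9,2) = 1/2; then P = 4/13
  2 gold: C(3,2)C(6,0)/C(9,2) = 1/12; then P = 5/13
P(gold from Box B) = 11/39 ≈ 0.2821.

11/39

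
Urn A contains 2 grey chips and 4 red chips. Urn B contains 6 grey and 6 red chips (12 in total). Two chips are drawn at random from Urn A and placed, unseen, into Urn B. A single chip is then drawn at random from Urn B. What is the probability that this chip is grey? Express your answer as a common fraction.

Condition on how many of the transferred chips are grey (from Urn A: 2 grey of 6; then Urn B has 14 total).
  0 grey: C(2,0)C(4,2)/C(6,2) = 2/5; then P = 6/14
  1 grey: C(2,1)C(4,1)/C(6,2) = 8/15; then P = 7/14
  2 grey: C(2,2)C(4,0)/C(6,2) = 1/15; then P = 8/14
P(grey from Urn B) = 10/21 ≈ 0.4762.

10/21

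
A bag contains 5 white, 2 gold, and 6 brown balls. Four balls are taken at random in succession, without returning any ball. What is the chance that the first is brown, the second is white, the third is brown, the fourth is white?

Multiply the conditional probability of each draw in order, without replacement, so each draw removes one from its color and from the total.
P = (6/13) · (5/12) · (5/11) · (4/10) = 5/143 ≈ 0.0350.

5/143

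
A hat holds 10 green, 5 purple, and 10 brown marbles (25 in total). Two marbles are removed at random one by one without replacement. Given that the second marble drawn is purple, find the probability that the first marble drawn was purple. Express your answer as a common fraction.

1/6

P(first=purple and the second marble drawn is purple) = (5/25)·(4/24) = 1/30.
P(the second marble drawn is purple) = Σ over first color = 1/12 + 1/30 + 1/12 = 1/5.
By Bayes, P(first=purple | the second marble drawn is purple) = 1/30 / 1/5 = 1/6 ≈ 0.1667.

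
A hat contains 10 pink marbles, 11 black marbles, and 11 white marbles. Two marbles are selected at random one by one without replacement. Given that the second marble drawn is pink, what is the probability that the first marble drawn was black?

11/31

P(first=black and the second marble drawn is pink) = (11/32)·(10/31) = 55/496.
P(the second marble drawn is pink) = Σ over first color = 45/496 + 55/496 + 55/496 = 5/16.
By Bayes, P(first=black | the second marble drawn is pink) = 55/496 / 5/16 = 11/31 ≈ 0.3548.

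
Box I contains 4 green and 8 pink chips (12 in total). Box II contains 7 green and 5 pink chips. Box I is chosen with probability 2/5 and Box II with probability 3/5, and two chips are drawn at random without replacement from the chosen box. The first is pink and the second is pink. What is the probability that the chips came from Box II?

P(E | Box I) = 14/33; P(E | Box II) = 5/33.
P(E) = 2/5·14/33 + 3/5·5/33 = 43/165.
By Bayes' rule, P(Box II | E) = 1/11 / 43/165 = 15/43 ≈ 0.3488.

15/43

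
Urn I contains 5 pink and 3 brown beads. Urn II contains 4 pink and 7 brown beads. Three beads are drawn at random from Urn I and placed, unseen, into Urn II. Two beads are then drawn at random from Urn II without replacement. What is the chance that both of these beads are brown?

1635/5096

Condition on how many of the transferred beads are brown (from Urn I: 3 brown of 8; then Urn II has 14 total).
  0 brown: C(3,0)C(5,3)/C(8,3) = 5/28; then P = C(7,2)/C(14,2) = 3/13
  1 brown: C(3,1)C(5,2)/C(8,3) = 15/28; then P = C(8,2)/C(14,2) = 4/13
  2 brown: C(3,2)C(5,1)/C(8,3) = 15/56; then P = C(9,2)/C(14,2) = 36/91
  3 brown: C(3,3)C(5,0)/C(8,3) = 1/56; then P = C(10,2)/C(14,2) = 45/91
P(both brown) = 1635/5096 ≈ 0.3208.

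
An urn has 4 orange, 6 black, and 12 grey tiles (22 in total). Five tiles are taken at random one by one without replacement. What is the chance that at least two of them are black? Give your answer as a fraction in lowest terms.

263/627

Sum the hypergeometric tail for j = 2,…,5 black tiles.
Favorable = C(6,2)·C(16,3) + C(6,3)·C(16,2) + C(6,4)·C(16,1) + C(6,5)·C(16,0) = 11046; total = C(22,5) = 26334.
P = 11046/26334 = 263/627 ≈ 0.4195.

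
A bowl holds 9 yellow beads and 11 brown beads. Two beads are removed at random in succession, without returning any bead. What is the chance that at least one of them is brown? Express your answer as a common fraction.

Use the complement: P(at least one brown) = 1 − P(no brown).
P(none) = C(9,2)/C(20,2) = 36/190.
So P = 1 − 36/190 = 77/95 ≈ 0.8105.

77/95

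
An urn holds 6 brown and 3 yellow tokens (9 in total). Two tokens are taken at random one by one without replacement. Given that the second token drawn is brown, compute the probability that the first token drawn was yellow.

P(first=yellow and the second token drawn is brown) = (3/9)·(6/8) = 1/4.
P(the second token drawn is brown) = Σ over first color = 5/12 + 1/4 = 2/3.
By Bayes, P(first=yellow | the second token drawn is brown) = 1/4 / 2/3 = 3/8 ≈ 0.3750.

3/8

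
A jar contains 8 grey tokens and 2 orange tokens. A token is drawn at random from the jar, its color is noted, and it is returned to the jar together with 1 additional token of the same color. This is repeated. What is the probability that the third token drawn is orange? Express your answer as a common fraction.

1/5

Sum over the four possibilities for the first two draws (orange/not-orange each), tracking how the orange count and total change by +1 per draw.
P(third is orange) = 1/5 ≈ 0.2000. (In a Pólya urn every draw has the same marginal probability 2/10.)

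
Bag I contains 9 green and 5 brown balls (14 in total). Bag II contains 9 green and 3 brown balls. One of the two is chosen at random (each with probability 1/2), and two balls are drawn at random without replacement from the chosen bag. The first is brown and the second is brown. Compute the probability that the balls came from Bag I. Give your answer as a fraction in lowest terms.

P(E | Bag I) = 10/91; P(E | Bag II) = 1/22.
P(E) = 1/2·10/91 + 1/2·1/22 = 311/4004.
By Bayes' rule, P(Bag I | E) = 5/91 / 311/4004 = 220/311 ≈ 0.7074.

220/311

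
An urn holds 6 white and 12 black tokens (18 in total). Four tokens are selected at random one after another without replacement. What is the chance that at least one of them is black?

Use the complement: P(at least one black) = 1 − P(no black).
P(none) = C(6,4)/C(18,4) = 15/3060.
So P = 1 − 15/3060 = 203/204 ≈ 0.9951.

203/204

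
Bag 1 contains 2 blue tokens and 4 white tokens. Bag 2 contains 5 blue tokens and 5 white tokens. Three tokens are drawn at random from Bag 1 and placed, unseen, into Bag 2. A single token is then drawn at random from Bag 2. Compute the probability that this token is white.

Condition on how many of the transferred tokens are white (from Bag 1: 4 white of 6; then Bag 2 has 13 total).
  1 white: C(4,1)C(2,2)/C(6,3) = 1/5; then P = 6/13
  2 white: C(4,2)C(2,1)/C(6,3) = 3/5; then P = 7/13
  3 white: C(4,3)C(2,0)/C(6,3) = 1/5; then P = 8/13
P(white from Bag 2) = 7/13 ≈ 0.5385.

7/13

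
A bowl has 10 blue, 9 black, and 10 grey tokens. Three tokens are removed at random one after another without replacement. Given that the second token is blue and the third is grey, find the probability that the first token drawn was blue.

P(first=blue and the second token is blue and the third is grey) = (10/29)·(9/28)·(10/27) = 25/609.
P(E) = Σ over first color = 25/609 + 25/609 + 25/609 = 25/203.
By Bayes, P(first=blue | E) = 25/609 / 25/203 = 1/3 ≈ 0.3333.

1/3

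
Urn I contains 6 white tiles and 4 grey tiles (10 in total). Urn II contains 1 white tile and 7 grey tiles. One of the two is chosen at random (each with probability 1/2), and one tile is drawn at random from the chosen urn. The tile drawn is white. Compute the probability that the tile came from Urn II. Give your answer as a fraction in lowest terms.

P(white | Urn I) = 3/5; P(white | Urn II) = 1/8.
P(white) = 1/2·3/5 + 1/2·1/8 = 29/80.
By Bayes' rule, P(Urn II | white) = 1/16 / 29/80 = 5/29 ≈ 0.1724.

5/29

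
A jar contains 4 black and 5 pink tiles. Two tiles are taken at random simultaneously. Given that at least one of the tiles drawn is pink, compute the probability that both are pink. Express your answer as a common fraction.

1/3

P(both pink) = C(5,2)/C(9,2) = 5/18; P(at least one pink) = 1 − C(4,2)/C(9,2) = 5/6.
Since 'both pink' ⊆ 'at least one pink', P(both | at least one) = 5/18 / 5/6 = 1/3 ≈ 0.3333.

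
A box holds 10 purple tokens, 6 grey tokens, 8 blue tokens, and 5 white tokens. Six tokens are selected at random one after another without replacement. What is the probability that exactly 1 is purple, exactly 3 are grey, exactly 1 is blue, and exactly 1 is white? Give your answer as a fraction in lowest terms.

400/23751

Unordered draws without replacement: count favorable combinations over C(29,6).
Favorable = C(10,1) · C(6,3) · C(8,1) · C(5,1) = 8000; total = C(29,6) = 475020.
P = 8000/475020 = 400/23751 ≈ 0.0168.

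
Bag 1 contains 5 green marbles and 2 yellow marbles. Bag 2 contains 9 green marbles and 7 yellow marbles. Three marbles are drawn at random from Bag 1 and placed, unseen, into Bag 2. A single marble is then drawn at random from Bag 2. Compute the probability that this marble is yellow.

Condition on how many of the transferred marbles are yellow (from Bag 1: 2 yellow of 7; then Bag 2 has 19 total).
  0 yellow: C(2,0)C(5,3)/C(7,3) = 2/7; then P = 7/19
  1 yellow: C(2,1)C(5,2)/C(7,3) = 4/7; then P = 8/19
  2 yellow: C(2,2)C(5,1)/C(7,3) = 1/7; then P = 9/19
P(yellow from Bag 2) = 55/133 ≈ 0.4135.

55/133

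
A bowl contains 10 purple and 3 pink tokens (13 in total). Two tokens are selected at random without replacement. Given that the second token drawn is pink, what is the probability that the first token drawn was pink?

P(first=pink and the second token drawn is pink) = (3/13)·(2/12) = 1/26.
P(the second token drawn is pink) = Σ over first color = 5/26 + 1/26 = 3/13.
By Bayes, P(first=pink | the second token drawn is pink) = 1/26 / 3/13 = 1/6 ≈ 0.1667.

1/6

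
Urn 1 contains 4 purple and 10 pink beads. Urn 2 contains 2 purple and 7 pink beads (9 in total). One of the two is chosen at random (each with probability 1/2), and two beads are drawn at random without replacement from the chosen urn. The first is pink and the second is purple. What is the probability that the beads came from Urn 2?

637/1357

P(E | Urn 1) = 20/91; P(E | Urn 2) = 7/36.
P(E) = 1/2·20/91 + 1/2·7/36 = 1357/6552.
By Bayes' rule, P(Urn 2 | E) = 7/72 / 1357/6552 = 637/1357 ≈ 0.4694.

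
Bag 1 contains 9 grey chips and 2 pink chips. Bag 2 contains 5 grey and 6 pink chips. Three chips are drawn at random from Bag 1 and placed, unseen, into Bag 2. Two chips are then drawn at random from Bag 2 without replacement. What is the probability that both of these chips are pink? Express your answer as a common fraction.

144/715

Condition on how many of the transferred chips are pink (from Bag 1: 2 pink of 11; then Bag 2 has 14 total).
  0 pink: C(2,0)C(9,3)/C(11,3) = 28/55; then P = C(6,2)/C(14,2) = 15/91
  1 pink: C(2,1)C(9,2)/C(11,3) = 24/55; then P = C(7,2)/C(14,2) = 3/13
  2 pink: C(2,2)C(9,1)/C(11,3) = 3/55; then P = C(8,2)/C(14,2) = 4/13
P(both pink) = 144/715 ≈ 0.2014.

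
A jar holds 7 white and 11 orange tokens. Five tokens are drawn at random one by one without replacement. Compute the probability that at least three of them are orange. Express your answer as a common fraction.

Sum the hypergeometric tail for j = 3,…,5 orange tokens.
Favorable = C(11,3)·C(7,2) + C(11,4)·C(7,1) + C(11,5)·C(7,0) = 6237; total = C(18,5) = 8568.
P = 6237/8568 = 99/136 ≈ 0.7279.

99/136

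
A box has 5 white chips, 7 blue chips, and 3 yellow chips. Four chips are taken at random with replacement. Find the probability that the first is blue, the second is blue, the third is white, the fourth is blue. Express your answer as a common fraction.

343/10125

Multiply the conditional probability of each draw in order, with replacement (the composition resets each draw).
P = (7/15) · (7/15) · (5/15) · (7/15) = 343/10125 ≈ 0.0339.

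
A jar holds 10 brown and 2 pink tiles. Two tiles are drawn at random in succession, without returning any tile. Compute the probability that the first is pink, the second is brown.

Multiply the conditional probability of each draw in order, without replacement, so each draw removes one from its color and from the total.
P = (2/12) · (10/11) = 5/33 ≈ 0.1515.

5/33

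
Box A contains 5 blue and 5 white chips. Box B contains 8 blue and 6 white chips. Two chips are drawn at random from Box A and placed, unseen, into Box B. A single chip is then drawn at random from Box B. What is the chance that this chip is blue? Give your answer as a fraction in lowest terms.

9/16

Condition on how many of the transferred chips are blue (from Box A: 5 blue of 10; then Box B has 16 total).
  0 blue: C(5,0)C(5,2)/C(10,2) = 2/9; then P = 8/16
  1 blue: C(5,1)C(5,1)/C(10,2) = 5/9; then P = 9/16
  2 blue: C(5,2)C(5,0)/C(10,2) = 2/9; then P = 10/16
P(blue from Box B) = 9/16 ≈ 0.5625.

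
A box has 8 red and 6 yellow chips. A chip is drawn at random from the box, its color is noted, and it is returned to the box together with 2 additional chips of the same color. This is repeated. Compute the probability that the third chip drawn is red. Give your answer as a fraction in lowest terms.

4/7

Sum over the four possibilities for the first two draws (red/not-red each), tracking how the red count and total change by +2 per draw.
P(third is red) = 4/7 ≈ 0.5714. (In a Pólya urn every draw has the same marginal probability 8/14.)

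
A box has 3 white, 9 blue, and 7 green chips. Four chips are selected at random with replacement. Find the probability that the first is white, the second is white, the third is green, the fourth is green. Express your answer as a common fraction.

441/130321

Multiply the conditional probability of each draw in order, with replacement (the composition resets each draw).
P = (3/19) · (3/19) · (7/19) · (7/19) = 441/130321 ≈ 0.0034.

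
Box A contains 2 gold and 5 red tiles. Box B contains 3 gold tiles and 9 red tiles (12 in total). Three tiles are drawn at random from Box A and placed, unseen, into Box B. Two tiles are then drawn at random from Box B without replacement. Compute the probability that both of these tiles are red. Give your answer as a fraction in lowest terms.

Condition on how many of the transferred tiles are red (from Box A: 5 red of 7; then Box B has 15 total).
  1 red: C(5,1)C(2,2)/C(7,3) = 1/7; then P = C(10,2)/C(15,2) = 3/7
  2 red: C(5,2)C(2,1)/C(7,3) = 4/7; then P = C(11,2)/C(15,2) = 11/21
  3 red: C(5,3)C(2,0)/C(7,3) = 2/7; then P = C(12,2)/C(15,2) = 22/35
P(both red) = 397/735 ≈ 0.5401.

397/735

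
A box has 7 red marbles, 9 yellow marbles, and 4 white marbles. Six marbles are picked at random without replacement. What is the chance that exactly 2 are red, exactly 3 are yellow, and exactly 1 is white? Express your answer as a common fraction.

Unordered draws without replacement: count favorable combinations over C(20,6).
Favorable = C(7,2) · C(9,3) · C(4,1) = 7056; total = C(20,6) = 38760.
P = 7056/38760 = 294/1615 ≈ 0.1820.

294/1615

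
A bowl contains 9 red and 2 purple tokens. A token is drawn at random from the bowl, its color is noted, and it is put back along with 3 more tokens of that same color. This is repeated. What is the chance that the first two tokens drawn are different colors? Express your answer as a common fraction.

Either purple then red, or red then purple; after the first draw the total is 14.
P = (2/11)·(9/14) + (9/11)·(2/14) = 18/77 ≈ 0.2338.

18/77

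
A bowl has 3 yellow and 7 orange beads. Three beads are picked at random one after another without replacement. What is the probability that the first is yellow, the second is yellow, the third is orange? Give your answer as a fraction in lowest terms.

Multiply the conditional probability of each draw in order, without replacement, so each draw removes one from its color and from the total.
P = (3/10) · (2/9) · (7/8) = 7/120 ≈ 0.0583.

7/120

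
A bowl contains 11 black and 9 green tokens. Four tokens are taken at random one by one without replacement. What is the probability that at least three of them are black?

Sum the hypergeometric tail for j = 3,…,4 black tokens.
Favorable = C(11,3)·C(9,1) + C(11,4)·C(9,0) = 1815; total = C(20,4) = 4845.
P = 1815/4845 = 121/323 ≈ 0.3746.

121/323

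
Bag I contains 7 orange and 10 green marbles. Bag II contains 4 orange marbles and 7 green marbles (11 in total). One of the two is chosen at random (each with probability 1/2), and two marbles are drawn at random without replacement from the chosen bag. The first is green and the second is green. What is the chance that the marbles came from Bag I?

825/1777

P(E | Bag I) = 45/136; P(E | Bag II) = 21/55.
P(E) = 1/2·45/136 + 1/2·21/55 = 5331/14960.
By Bayes' rule, P(Bag I | E) = 45/272 / 5331/14960 = 825/1777 ≈ 0.4643.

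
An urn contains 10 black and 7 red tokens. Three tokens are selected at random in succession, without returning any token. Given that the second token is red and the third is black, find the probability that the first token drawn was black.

3/5

P(first=black and the second token is red and the third is black) = (10/17)·(7/16)·(9/15) = 21/136.
P(E) = Σ over first color = 21/136 + 7/68 = 35/136.
By Bayes, P(first=black | E) = 21/136 / 35/136 = 3/5 ≈ 0.6000.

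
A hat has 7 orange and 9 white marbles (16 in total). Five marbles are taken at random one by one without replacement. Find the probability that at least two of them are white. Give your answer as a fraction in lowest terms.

Sum the hypergeometric tail for j = 2,…,5 white marbles.
Favorable = C(9,2)·C(7,3) + C(9,3)·C(7,2) + C(9,4)·C(7,1) + C(9,5)·C(7,0) = 4032; total = C(16,5) = 4368.
P = 4032/4368 = 12/13 ≈ 0.9231.

12/13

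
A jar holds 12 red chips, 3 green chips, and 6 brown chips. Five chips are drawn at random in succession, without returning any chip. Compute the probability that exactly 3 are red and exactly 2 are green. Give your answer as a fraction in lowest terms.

220/6783

Unordered draws without replacement: count favorable combinations over C(21,5).
Favorable = C(12,3) · C(3,2) · C(6,0) = 660; total = C(21,5) = 20349.
P = 660/20349 = 220/6783 ≈ 0.0324.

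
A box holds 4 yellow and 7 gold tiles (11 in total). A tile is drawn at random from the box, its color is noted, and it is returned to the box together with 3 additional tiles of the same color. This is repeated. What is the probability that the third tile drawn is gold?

Sum over the four possibilities for the first two draws (gold/not-gold each), tracking how the gold count and total change by +3 per draw.
P(third is gold) = 7/11 ≈ 0.6364. (In a Pólya urn every draw has the same marginal probability 7/11.)

7/11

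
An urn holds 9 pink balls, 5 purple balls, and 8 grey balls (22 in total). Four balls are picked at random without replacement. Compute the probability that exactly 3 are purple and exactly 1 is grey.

16/1463

Unordered draws without replacement: count favorable combinations over C(22,4).
Favorable = C(9,0) · C(5,3) · C(8,1) = 80; total = C(22,4) = 7315.
P = 80/7315 = 16/1463 ≈ 0.0109.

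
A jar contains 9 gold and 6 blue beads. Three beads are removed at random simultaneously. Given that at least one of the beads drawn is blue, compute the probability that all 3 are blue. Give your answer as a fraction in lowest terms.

P(all 3 blue) = C(6,3)/C(15,3) = 4/91; P(at least one blue) = 1 − C(9,3)/C(15,3) = 53/65.
Since 'all 3 blue' ⊆ 'at least one blue', P(all 3 | at least one) = 4/91 / 53/65 = 20/371 ≈ 0.0539.

20/371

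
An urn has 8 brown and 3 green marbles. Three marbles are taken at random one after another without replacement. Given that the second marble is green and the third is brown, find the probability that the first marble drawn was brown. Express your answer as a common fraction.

7/9

P(first=brown and the second marble is green and the third is brown) = (8/11)·(3/10)·(7/9) = 28/165.
P(E) = Σ over first color = 28/165 + 8/165 = 12/55.
By Bayes, P(first=brown | E) = 28/165 / 12/55 = 7/9 ≈ 0.7778.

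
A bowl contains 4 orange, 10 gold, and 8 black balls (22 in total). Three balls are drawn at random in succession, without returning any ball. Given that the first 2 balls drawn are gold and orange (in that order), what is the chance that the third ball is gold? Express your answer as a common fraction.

After removing 1 orange, 1 gold, the bowl has 9 gold out of 20 remaining.
P(third is gold | given) = 9/20 ≈ 0.4500.

9/20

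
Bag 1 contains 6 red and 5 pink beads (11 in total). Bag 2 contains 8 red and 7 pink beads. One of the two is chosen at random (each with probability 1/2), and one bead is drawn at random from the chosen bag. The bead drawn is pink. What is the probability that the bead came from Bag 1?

P(pink | Bag 1) = 5/11; P(pink | Bag 2) = 7/15.
P(pink) = 1/2·5/11 + 1/2·7/15 = 76/165.
By Bayes' rule, P(Bag 1 | pink) = 5/22 / 76/165 = 75/152 ≈ 0.4934.

75/152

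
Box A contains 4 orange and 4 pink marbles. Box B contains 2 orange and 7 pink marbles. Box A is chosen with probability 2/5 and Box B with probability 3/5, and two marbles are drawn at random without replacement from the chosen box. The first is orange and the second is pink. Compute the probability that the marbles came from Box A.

48/97

P(E | Box A) = 2/7; P(E | Box B) = 7/36.
P(E) = 2/5·2/7 + 3/5·7/36 = 97/420.
By Bayes' rule, P(Box A | E) = 4/35 / 97/420 = 48/97 ≈ 0.4948.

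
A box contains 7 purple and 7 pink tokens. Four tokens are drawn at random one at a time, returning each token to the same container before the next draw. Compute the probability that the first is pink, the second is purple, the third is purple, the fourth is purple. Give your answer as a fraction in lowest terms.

Multiply the conditional probability of each draw in order, with replacement (the composition resets each draw).
P = (7/14) · (7/14) · (7/14) · (7/14) = 1/16 ≈ 0.0625.

1/16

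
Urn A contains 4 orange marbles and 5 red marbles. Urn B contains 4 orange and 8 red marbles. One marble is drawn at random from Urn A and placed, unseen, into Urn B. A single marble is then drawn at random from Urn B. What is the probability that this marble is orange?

40/117

Condition on how many of the transferred marbles are orange (from Urn A: 4 orange of 9; then Urn B has 13 total).
  0 orange: C(4,0)C(5,1)/C(9,1) = 5/9; then P = 4/13
  1 orange: C(4,1)C(5,0)/C(9,1) = 4/9; then P = 5/13
P(orange from Urn B) = 40/117 ≈ 0.3419.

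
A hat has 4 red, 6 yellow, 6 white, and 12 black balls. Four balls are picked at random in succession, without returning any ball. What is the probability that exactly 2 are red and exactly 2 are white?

2/455

Unordered draws without replacement: count favorable combinations over C(28,4).
Favorable = C(4,2) · C(6,0) · C(6,2) · C(12,0) = 90; total = C(28,4) = 20475.
P = 90/20475 = 2/455 ≈ 0.0044.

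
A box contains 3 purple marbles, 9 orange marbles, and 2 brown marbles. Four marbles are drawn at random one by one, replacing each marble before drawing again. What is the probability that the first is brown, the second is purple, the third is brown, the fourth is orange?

Multiply the conditional probability of each draw in order, with replacement (the composition resets each draw).
P = (2/14) · (3/14) · (2/14) · (9/14) = 27/9604 ≈ 0.0028.

27/9604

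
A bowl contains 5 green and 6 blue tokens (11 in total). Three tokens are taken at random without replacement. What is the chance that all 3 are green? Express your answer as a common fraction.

2/33

Unordered draws without replacement: count favorable combinations over C(11,3).
Favorable = C(5,3) · C(6,0) = 10; total = C(11,3) = 165.
P = 10/165 = 2/33 ≈ 0.0606.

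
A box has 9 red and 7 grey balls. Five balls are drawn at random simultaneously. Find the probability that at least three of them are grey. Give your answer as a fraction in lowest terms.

19/52

Sum the hypergeometric tail for j = 3,…,5 grey balls.
Favorable = C(7,3)·C(9,2) + C(7,4)·C(9,1) + C(7,5)·C(9,0) = 1596; total = C(16,5) = 4368.
P = 1596/4368 = 19/52 ≈ 0.3654.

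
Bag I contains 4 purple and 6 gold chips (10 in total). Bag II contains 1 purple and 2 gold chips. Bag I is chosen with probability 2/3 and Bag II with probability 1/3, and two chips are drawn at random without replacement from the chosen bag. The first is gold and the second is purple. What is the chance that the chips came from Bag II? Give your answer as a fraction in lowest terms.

P(E | Bag I) = 4/15; P(E | Bag II) = 1/3.
P(E) = 2/3·4/15 + 1/3·1/3 = 13/45.
By Bayes' rule, P(Bag II | E) = 1/9 / 13/45 = 5/13 ≈ 0.3846.

5/13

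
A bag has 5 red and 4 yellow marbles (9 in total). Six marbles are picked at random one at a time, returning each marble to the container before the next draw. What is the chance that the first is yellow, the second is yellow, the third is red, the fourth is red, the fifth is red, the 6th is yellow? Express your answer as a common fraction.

Multiply the conditional probability of each draw in order, with replacement (the composition resets each draw).
P = (4/9) · (4/9) · (5/9) · (5/9) · (5/9) · (4/9) = 8000/531441 ≈ 0.0151.

8000/531441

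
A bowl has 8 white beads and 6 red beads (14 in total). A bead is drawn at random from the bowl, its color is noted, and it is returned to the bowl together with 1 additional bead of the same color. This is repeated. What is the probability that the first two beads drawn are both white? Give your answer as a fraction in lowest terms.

After a white draw the bowl holds 9 white out of 15.
P = (8/14)·(9/15) = 12/35 ≈ 0.3429.

12/35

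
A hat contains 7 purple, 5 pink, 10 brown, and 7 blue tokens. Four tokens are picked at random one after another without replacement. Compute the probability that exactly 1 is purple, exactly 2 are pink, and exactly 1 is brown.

100/3393

Unordered draws without replacement: count favorable combinations over C(29,4).
Favorable = C(7,1) · C(5,2) · C(10,1) · C(7,0) = 700; total = C(29,4) = 23751.
P = 700/23751 = 100/3393 ≈ 0.0295.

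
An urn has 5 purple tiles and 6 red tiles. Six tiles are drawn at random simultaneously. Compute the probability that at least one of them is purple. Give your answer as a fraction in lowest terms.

461/462

Use the complement: P(at least one purple) = 1 − P(no purple).
P(none) = C(6,6)/C(11,6) = 1/462.
So P = 1 − 1/462 = 461/462 ≈ 0.9978.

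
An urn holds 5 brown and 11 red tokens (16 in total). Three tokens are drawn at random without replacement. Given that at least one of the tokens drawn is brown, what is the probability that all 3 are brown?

2/79

P(all 3 brown) = C(5,3)/C(16,3) = 1/56; P(at least one brown) = 1 − C(11,3)/C(16,3) = 79/112.
Since 'all 3 brown' ⊆ 'at least one brown', P(all 3 | at least one) = 1/56 / 79/112 = 2/79 ≈ 0.0253.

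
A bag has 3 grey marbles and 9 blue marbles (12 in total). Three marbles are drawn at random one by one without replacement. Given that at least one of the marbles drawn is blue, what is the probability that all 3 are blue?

28/73

P(all 3 blue) = C(9,3)/C(12,3) = 21/55; P(at least one blue) = 1 − C(3,3)/C(12,3) = 219/220.
Since 'all 3 blue' ⊆ 'at least one blue', P(all 3 | at least one) = 21/55 / 219/220 = 28/73 ≈ 0.3836.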